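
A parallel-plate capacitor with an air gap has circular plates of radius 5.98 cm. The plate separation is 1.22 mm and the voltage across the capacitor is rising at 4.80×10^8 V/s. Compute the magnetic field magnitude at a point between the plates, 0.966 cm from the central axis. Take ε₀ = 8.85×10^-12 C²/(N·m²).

2.11×10^-8 T

With E = V/d, dE/dt = 3.934×10^11 V/(m·s) and πR² = 0.01123 m², giving I_d = ε₀ πR² dE/dt = 0.03910 A.
∮B·dl = μ₀ I_d,enc with I_d,enc = I_d r²/R² = 1.020×10^-3 A; so B = μ₀ I_d,enc/(2πr) = 2.11×10^-8 T.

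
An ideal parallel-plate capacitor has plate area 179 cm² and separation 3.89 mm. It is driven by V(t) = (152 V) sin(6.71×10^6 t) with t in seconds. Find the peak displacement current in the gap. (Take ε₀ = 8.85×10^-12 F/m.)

(dE/dt)_max = V₀ω/d = 2.622×10^11 V/(m·s); ω = 6.71×10^6 rad/s.
I_d,max = ε₀ A (dE/dt)_max = (8.85×10^-12)(0.0179)(2.622×10^11) = 0.0415 A.

0.0415 A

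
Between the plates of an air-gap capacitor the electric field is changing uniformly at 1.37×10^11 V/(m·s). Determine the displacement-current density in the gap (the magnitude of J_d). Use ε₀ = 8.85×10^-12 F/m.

1.21 A/m²

J_d = ε₀ ∂E/∂t, so J_d = 1.21 A/m².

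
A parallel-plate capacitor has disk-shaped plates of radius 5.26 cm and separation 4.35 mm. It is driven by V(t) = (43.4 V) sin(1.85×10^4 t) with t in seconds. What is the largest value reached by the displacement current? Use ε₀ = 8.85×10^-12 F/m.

1.42×10^-5 A

(dE/dt)_max = V₀ω/d = 1.846×10^8 V/(m·s); ω = 1.85×10^4 rad/s.
I_d,max = ε₀ A (dE/dt)_max = (8.85×10^-12)(8.692×10^-3)(1.846×10^8) = 1.42×10^-5 A.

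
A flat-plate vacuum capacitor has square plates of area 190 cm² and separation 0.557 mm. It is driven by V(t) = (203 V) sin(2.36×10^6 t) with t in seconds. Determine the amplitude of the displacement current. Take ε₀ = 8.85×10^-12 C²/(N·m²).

The displacement current equals the conduction current C dV/dt, which peaks at C V₀ ω.
With C = ε₀A/d = (8.85×10^-12)(0.0190)/(5.57×10^-4) = 3.019×10^-10 F and ω = 2.36×10^6 rad/s, I_d,max = (3.019×10^-10)(203)(2.36×10^6) = 0.145 A.

0.145 A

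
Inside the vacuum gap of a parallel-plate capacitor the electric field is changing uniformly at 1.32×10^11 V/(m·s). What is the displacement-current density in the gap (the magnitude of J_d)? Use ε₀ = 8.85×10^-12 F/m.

1.17 A/m²

J_d = ε₀ dE/dt = (8.85×10^-12)(1.32×10^11) = 1.17 A/m².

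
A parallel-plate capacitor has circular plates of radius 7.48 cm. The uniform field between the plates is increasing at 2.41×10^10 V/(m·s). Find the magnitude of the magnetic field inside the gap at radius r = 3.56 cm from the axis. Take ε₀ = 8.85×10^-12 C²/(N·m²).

Total displacement current: I_d = ε₀(πR²)(dE/dt) = (8.85×10^-12)(0.01758)(2.41×10^10) = 3.750×10^-3 A.
∮B·dl = μ₀ I_d,enc with I_d,enc = I_d r²/R² = 8.494×10^-4 A; so B = μ₀ I_d,enc/(2πr) = 4.77×10^-9 T.

4.77×10^-9 T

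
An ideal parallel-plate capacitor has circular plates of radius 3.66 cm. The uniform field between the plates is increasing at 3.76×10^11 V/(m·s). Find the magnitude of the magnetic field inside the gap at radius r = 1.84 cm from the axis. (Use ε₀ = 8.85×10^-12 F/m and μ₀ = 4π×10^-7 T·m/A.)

3.85×10^-8 T

Total displacement current: I_d = ε₀(πR²)(dE/dt) = (8.85×10^-12)(4.208×10^-3)(3.76×10^11) = 0.01400 A.
For r < R the Ampère–Maxwell law gives B(2πr) = μ₀ I_d (r²/R²), so B = μ₀ I_d r/(2πR²) = (4π×10^-7)(0.01400)(0.0184)/(2π·0.0366²) = 3.85×10^-8 T.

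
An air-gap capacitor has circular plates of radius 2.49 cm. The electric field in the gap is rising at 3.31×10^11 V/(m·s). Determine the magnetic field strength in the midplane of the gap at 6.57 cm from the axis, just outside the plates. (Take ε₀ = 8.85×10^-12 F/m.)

1.74×10^-8 T

Through the whole plate area (πR² = 1.948×10^-3 m²), I_d = ε₀ πR² dE/dt = 5.706×10^-3 A.
For r ≥ R the full I_d is enclosed: B = μ₀ I_d/(2πr) = (4π×10^-7)(5.706×10^-3)/(2π·0.0657) = 1.74×10^-8 T.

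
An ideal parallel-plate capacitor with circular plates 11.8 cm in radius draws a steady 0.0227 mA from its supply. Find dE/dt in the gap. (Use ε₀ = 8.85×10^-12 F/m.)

5.86×10^7 V/(m·s)

The displacement current between the plates equals the conduction current, I_d = 0.0227 mA.
Since I_d = ε₀ A dE/dt, dE/dt = I_d/(ε₀A) = (2.27×10^-5)/((8.85×10^-12)(0.04374)) = 5.86×10^7 V/(m·s).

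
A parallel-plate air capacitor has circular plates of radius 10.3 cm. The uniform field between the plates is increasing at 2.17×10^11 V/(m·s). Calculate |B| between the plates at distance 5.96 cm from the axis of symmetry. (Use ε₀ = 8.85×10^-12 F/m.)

7.19×10^-8 T

Through the whole plate area (πR² = 0.03333 m²), I_d = ε₀ πR² dE/dt = 0.06401 A.
∮B·dl = μ₀ I_d,enc with I_d,enc = I_d r²/R² = 0.02143 A; so B = μ₀ I_d,enc/(2πr) = 7.19×10^-8 T.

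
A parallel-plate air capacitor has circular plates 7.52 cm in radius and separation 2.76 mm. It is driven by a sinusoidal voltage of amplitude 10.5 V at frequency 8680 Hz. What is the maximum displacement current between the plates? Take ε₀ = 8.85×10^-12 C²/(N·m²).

(dE/dt)_max = V₀ω/d = 2.075×10^8 V/(m·s); ω = 2πf = 5.454×10^4 rad/s.
I_d,max = ε₀ A (dE/dt)_max = (8.85×10^-12)(0.01777)(2.075×10^8) = 3.26×10^-5 A.

3.26×10^-5 A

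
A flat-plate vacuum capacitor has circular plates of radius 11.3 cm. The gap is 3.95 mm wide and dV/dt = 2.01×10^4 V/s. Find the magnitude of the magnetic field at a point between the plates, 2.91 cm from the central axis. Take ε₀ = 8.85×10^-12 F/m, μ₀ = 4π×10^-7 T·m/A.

8.23×10^-13 T

With E = V/d, dE/dt = 5.089×10^6 V/(m·s) and πR² = 0.04011 m², giving I_d = ε₀ πR² dE/dt = 1.806×10^-6 A.
An Ampèrian loop of radius r encloses a fraction (r/R)² of I_d. Then B·2πr = μ₀ I_d (r/R)², giving B = μ₀ I_d r/(2πR²) = 8.23×10^-13 T.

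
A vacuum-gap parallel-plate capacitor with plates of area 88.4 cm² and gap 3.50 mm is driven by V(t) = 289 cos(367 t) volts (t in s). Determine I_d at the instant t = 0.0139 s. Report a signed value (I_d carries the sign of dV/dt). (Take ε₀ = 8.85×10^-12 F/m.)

C = ε₀A/d = (8.85×10^-12)(8.84×10^-3)/(3.50×10^-3) = 2.235×10^-11 F. dV/dt = V₀ω·−sin(ωt); at ωt = 5.1013 rad this factor is 0.9253.
I_d = C dV/dt = (2.235×10^-11)(289)(367)(0.9253) = 2.19×10^-6 A.

2.19×10^-6 A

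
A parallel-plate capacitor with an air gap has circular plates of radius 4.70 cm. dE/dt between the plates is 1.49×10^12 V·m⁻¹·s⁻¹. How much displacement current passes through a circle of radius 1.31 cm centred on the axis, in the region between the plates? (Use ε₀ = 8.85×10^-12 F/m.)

7.11×10^-3 A

I_d = ε₀ dΦ_E/dt = ε₀ πR² (dE/dt) = (8.85×10^-12)(6.940×10^-3)(1.49×10^12) = 0.09151 A through the full plate area.
Since J_d is uniform, the enclosed fraction is (r/R)² = 0.07769, giving I_d,enc = 7.11×10^-3 A.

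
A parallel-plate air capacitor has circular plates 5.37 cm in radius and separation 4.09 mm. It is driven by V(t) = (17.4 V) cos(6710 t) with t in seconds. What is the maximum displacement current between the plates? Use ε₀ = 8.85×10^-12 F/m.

2.29×10^-6 A

C = ε₀A/d = (8.85×10^-12)(9.059×10^-3)/(4.09×10^-3) = 1.960×10^-11 F; ω = 6710 rad/s.
I_d = C dV/dt, so |I_d|_max = C V₀ ω = (1.960×10^-11)(17.4)(6710) = 2.29×10^-6 A.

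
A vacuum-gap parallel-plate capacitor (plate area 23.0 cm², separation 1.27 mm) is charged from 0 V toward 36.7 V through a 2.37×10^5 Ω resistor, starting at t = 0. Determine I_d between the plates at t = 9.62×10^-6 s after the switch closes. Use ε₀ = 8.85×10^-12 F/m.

1.23×10^-5 A

C = ε₀A/d = (8.85×10^-12)(2.30×10^-3)/(1.27×10^-3) = 1.603×10^-11 F, so τ = RC = 3.799×10^-6 s.
The conduction current is I(t) = (V₀/R) e^(−t/τ), and the displacement current between the plates equals it.
t/τ = 2.532; I_d = (36.7/2.37×10^5) · e^(−2.532) = (1.549×10^-4)(0.07950) = 1.23×10^-5 A.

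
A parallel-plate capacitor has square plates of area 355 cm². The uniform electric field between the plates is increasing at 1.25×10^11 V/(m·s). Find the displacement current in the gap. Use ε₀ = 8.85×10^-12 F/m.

I_d = ε₀ A (dE/dt) = (8.85×10^-12)(0.0355 m²)(1.25×10^11) = 0.0393 A.

0.0393 A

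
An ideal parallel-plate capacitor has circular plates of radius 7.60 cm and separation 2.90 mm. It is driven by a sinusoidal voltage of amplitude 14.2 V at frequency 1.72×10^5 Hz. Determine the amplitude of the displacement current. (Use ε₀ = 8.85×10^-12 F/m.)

8.50×10^-4 A

C = ε₀A/d = (8.85×10^-12)(0.01815)/(2.90×10^-3) = 5.539×10^-11 F; ω = 2πf = 1.081×10^6 rad/s.
I_d = C dV/dt, so |I_d|_max = C V₀ ω = (5.539×10^-11)(14.2)(1.081×10^6) = 8.50×10^-4 A.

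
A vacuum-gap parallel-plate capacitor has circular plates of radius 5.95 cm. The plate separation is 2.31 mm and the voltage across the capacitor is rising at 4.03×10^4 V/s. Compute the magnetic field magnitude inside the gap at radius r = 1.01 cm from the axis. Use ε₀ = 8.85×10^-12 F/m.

I_d = C dV/dt with C = ε₀πR²/d = 4.260×10^-11 F, so I_d = (4.260×10^-11)(4.03×10^4) = 1.717×10^-6 A.
∮B·dl = μ₀ I_d,enc with I_d,enc = I_d r²/R² = 4.947×10^-8 A; so B = μ₀ I_d,enc/(2πr) = 9.80×10^-13 T.

9.80×10^-13 T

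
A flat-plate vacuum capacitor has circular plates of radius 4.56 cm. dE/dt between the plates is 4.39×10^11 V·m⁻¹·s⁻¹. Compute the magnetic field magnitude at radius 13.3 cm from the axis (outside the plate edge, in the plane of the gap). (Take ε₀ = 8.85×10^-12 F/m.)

3.82×10^-8 T

I_d = ε₀ dΦ_E/dt = ε₀ πR² (dE/dt) = (8.85×10^-12)(6.533×10^-3)(4.39×10^11) = 0.02538 A through the full plate area.
For r ≥ R the full I_d is enclosed: B = μ₀ I_d/(2πr) = (4π×10^-7)(0.02538)/(2π·0.133) = 3.82×10^-8 T.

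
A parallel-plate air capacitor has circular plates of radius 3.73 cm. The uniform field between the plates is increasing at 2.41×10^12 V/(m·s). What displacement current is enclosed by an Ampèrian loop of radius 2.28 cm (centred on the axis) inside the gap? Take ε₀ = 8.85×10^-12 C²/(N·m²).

0.0348 A

I_d = ε₀ dΦ_E/dt = ε₀ πR² (dE/dt) = (8.85×10^-12)(4.371×10^-3)(2.41×10^12) = 0.09323 A through the full plate area.
Through an area πr² the displacement current is I_d·(πr²/πR²) = I_d (r/R)² = 0.0348 A.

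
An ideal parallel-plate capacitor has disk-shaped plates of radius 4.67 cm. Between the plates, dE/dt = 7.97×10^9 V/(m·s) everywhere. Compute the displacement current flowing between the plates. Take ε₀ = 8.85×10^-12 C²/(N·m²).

4.83×10^-4 A

The displacement current is ε₀ times dΦ_E/dt = ε₀ A dE/dt = (8.85×10^-12)(6.851×10^-3)(7.97×10^9) = 4.83×10^-4 A.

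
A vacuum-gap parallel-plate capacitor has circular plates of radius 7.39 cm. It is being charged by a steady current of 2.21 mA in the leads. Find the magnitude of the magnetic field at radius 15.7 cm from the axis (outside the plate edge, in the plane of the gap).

No conduction current crosses the gap, so I_d there equals the 2.21×10^-3 A in the leads.
With r > R the enclosed displacement current is the full I_d; B = μ₀ I_d / (2πr) = 2.82×10^-9 T.

2.82×10^-9 T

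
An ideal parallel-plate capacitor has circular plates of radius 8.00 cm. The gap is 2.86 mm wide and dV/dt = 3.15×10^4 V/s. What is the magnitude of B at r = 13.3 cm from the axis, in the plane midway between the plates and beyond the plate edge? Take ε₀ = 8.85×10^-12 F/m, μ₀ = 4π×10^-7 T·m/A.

I_d = C dV/dt with C = ε₀πR²/d = 6.223×10^-11 F, so I_d = (6.223×10^-11)(3.15×10^4) = 1.960×10^-6 A.
Outside the plates the loop encloses all of I_d, so B·2πr = μ₀ I_d and B = 2.95×10^-12 T.

2.95×10^-12 T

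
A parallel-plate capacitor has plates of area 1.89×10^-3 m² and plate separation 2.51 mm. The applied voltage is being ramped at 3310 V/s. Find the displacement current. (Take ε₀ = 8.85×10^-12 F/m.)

2.21×10^-8 A

E = V/d so dE/dt = (dV/dt)/d = 1.319×10^6 V/(m·s), and I_d = ε₀ A dE/dt = (8.85×10^-12)(1.89×10^-3)(1.319×10^6) = 2.21×10^-8 A.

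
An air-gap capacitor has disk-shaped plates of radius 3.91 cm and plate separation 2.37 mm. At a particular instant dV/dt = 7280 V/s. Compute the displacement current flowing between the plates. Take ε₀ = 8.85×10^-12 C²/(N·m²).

1.31×10^-7 A

The field between the plates is E = V/d, so dE/dt = (7280)/(2.37×10^-3 m) = 3.072×10^6 V/(m·s).
I_d = ε₀ A (dE/dt) = (8.85×10^-12)(4.803×10^-3)(3.072×10^6) = 1.31×10^-7 A.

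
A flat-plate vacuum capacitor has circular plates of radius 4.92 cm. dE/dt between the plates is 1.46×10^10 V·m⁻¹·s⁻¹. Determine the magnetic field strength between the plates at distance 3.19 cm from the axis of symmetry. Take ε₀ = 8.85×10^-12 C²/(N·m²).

Through the whole plate area (πR² = 7.605×10^-3 m²), I_d = ε₀ πR² dE/dt = 9.826×10^-4 A.
∮B·dl = μ₀ I_d,enc with I_d,enc = I_d r²/R² = 4.131×10^-4 A; so B = μ₀ I_d,enc/(2πr) = 2.59×10^-9 T.

2.59×10^-9 T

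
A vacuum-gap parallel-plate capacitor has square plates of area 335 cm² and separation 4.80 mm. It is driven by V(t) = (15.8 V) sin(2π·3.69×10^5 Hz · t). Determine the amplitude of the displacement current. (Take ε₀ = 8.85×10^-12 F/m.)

2.26×10^-3 A

The displacement current equals the conduction current C dV/dt, which peaks at C V₀ ω.
With C = ε₀A/d = (8.85×10^-12)(0.0335)/(4.80×10^-3) = 6.177×10^-11 F and ω = 2πf = 2.318×10^6 rad/s, I_d,max = (6.177×10^-11)(15.8)(2.318×10^6) = 2.26×10^-3 A.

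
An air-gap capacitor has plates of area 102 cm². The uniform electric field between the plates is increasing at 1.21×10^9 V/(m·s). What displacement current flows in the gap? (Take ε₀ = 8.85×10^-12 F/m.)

The displacement current is ε₀ times dΦ_E/dt = ε₀ A dE/dt = (8.85×10^-12)(0.0102)(1.21×10^9) = 1.09×10^-4 A.

1.09×10^-4 A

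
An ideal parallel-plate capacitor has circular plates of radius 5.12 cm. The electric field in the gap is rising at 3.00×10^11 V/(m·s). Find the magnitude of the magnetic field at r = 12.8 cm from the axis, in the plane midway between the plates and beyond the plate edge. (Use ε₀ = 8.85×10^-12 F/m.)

3.42×10^-8 T

I_d = ε₀ dΦ_E/dt = ε₀ πR² (dE/dt) = (8.85×10^-12)(8.235×10^-3)(3.00×10^11) = 0.02186 A through the full plate area.
Outside the plates the loop encloses all of I_d, so B·2πr = μ₀ I_d and B = 3.42×10^-8 T.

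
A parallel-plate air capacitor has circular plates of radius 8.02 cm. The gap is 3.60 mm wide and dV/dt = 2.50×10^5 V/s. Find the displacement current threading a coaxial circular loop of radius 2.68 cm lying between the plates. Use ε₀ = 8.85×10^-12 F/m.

1.39×10^-6 A

dE/dt = (dV/dt)/d = 6.944×10^7 V/(m·s); I_d = ε₀(πR²)(dE/dt) = (8.85×10^-12)(0.02021)(6.944×10^7) = 1.242×10^-5 A.
Since J_d is uniform, the enclosed fraction is (r/R)² = 0.1117, giving I_d,enc = 1.39×10^-6 A.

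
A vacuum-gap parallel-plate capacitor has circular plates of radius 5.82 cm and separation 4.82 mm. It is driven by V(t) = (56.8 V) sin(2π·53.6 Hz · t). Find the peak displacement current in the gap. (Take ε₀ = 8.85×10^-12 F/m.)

3.74×10^-7 A

C = ε₀A/d = (8.85×10^-12)(0.01064)/(4.82×10^-3) = 1.954×10^-11 F; ω = 2πf = 336.8 rad/s.
I_d = C dV/dt, so |I_d|_max = C V₀ ω = (1.954×10^-11)(56.8)(336.8) = 3.74×10^-7 A.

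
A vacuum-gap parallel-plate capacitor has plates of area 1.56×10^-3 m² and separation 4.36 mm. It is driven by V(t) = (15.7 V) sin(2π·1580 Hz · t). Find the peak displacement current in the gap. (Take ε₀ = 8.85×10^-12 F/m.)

4.94×10^-7 A

(dE/dt)_max = V₀ω/d = 3.575×10^7 V/(m·s); ω = 2πf = 9927 rad/s.
I_d,max = ε₀ A (dE/dt)_max = (8.85×10^-12)(1.56×10^-3)(3.575×10^7) = 4.94×10^-7 A.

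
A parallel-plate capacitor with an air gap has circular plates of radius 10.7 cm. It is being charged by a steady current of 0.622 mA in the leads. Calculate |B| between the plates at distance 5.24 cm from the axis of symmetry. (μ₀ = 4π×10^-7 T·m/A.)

By continuity the displacement current in the gap matches the conduction current: I_d = 6.22×10^-4 A.
∮B·dl = μ₀ I_d,enc with I_d,enc = I_d r²/R² = 1.492×10^-4 A; so B = μ₀ I_d,enc/(2πr) = 5.69×10^-10 T.

5.69×10^-10 T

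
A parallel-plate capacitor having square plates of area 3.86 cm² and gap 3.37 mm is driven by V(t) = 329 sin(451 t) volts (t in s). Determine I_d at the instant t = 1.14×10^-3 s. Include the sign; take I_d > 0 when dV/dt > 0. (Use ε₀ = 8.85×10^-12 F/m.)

dV/dt = (329)(451)·cos(0.51414) = 1.292×10^5 V/s.
I_d = C dV/dt with C = ε₀A/d = (8.85×10^-12)(3.86×10^-4)/(3.37×10^-3) = 1.014×10^-12 F, so I_d = (1.014×10^-12)(1.292×10^5) = 1.31×10^-7 A.

1.31×10^-7 A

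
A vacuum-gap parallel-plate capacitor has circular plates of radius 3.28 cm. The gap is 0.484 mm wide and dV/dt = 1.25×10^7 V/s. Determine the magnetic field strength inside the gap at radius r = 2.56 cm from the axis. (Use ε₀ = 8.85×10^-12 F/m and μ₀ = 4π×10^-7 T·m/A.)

3.68×10^-9 T

dE/dt = (dV/dt)/d = 2.583×10^10 V/(m·s); I_d = ε₀(πR²)(dE/dt) = (8.85×10^-12)(3.380×10^-3)(2.583×10^10) = 7.727×10^-4 A.
For r < R the Ampère–Maxwell law gives B(2πr) = μ₀ I_d (r²/R²), so B = μ₀ I_d r/(2πR²) = (4π×10^-7)(7.727×10^-4)(0.0256)/(2π·0.0328²) = 3.68×10^-9 T.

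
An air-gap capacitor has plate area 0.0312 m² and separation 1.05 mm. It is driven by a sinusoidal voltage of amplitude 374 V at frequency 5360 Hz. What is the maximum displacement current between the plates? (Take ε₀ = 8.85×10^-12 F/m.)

3.31×10^-3 A

C = ε₀A/d = (8.85×10^-12)(0.0312)/(1.05×10^-3) = 2.630×10^-10 F; ω = 2πf = 3.368×10^4 rad/s.
I_d = C dV/dt, so |I_d|_max = C V₀ ω = (2.630×10^-10)(374)(3.368×10^4) = 3.31×10^-3 A.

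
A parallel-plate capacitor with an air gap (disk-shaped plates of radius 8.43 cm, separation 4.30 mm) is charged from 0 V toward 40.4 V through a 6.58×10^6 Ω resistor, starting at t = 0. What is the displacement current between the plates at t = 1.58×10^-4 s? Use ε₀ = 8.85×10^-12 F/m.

With C = ε₀A/d = (8.85×10^-12)(0.02233)/(4.30×10^-3) = 4.596×10^-11 F, the time constant is τ = RC = 3.024×10^-4 s, so t/τ = 0.5225 and e^(−t/τ) = 0.5930.
I_d = I_cond = (V₀/R) e^(−t/τ) = (6.140×10^-6)(0.5930) = 3.64×10^-6 A.

3.64×10^-6 A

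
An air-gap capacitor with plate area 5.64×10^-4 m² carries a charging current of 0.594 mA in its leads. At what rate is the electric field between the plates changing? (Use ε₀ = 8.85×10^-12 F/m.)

1.19×10^11 V/(m·s)

Charge continuity gives I_d = I = 5.94×10^-4 A between the plates.
Inverting I_d = ε₀ A dE/dt gives dE/dt = 5.94×10^-4 / (8.85×10^-12 · 5.64×10^-4) = 1.19×10^11 V/(m·s).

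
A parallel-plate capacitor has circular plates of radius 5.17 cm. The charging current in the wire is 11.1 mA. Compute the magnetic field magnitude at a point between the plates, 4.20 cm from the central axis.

No conduction current crosses the gap, so I_d there equals the 0.0111 A in the leads.
An Ampèrian loop of radius r encloses a fraction (r/R)² of I_d. Then B·2πr = μ₀ I_d (r/R)², giving B = μ₀ I_d r/(2πR²) = 3.49×10^-8 T.

3.49×10^-8 T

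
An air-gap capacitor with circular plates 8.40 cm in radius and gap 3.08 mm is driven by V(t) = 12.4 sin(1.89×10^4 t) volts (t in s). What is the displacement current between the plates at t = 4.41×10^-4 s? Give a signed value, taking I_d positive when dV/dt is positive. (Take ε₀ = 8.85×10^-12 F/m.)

dV/dt = (12.4)(1.89×10^4)·cos(8.3349) = -1.084×10^5 V/s.
I_d = C dV/dt with C = ε₀A/d = (8.85×10^-12)(0.02217)/(3.08×10^-3) = 6.370×10^-11 F, so I_d = (6.370×10^-11)(-1.084×10^5) = -6.91×10^-6 A.

-6.91×10^-6 A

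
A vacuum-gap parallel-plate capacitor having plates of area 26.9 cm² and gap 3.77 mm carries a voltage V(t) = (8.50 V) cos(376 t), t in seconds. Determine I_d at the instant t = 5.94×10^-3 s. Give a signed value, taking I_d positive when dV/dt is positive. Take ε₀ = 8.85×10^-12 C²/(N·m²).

-1.59×10^-8 A

dV/dt = (8.50)(376)·−sin(2.23344) = -2520 V/s.
I_d = C dV/dt with C = ε₀A/d = (8.85×10^-12)(2.69×10^-3)/(3.77×10^-3) = 6.315×10^-12 F, so I_d = (6.315×10^-12)(-2520) = -1.59×10^-8 A.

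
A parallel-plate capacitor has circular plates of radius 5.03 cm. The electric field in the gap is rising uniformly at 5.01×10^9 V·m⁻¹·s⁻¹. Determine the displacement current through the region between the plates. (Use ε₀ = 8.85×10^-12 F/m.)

With a uniform field, Φ_E = EA, so I_d = ε₀ A dE/dt = 3.52×10^-4 A.

3.52×10^-4 A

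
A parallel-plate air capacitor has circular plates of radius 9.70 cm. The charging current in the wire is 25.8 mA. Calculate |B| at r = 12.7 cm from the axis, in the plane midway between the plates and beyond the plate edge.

Between the plates the displacement current equals the wire current: I_d = 25.8 mA = 0.0258 A.
Outside the plates the loop encloses all of I_d, so B·2πr = μ₀ I_d and B = 4.06×10^-8 T.

4.06×10^-8 T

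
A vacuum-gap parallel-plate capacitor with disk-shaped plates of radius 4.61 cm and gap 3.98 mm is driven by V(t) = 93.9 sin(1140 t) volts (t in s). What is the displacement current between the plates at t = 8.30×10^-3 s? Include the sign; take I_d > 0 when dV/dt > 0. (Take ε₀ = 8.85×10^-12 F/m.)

-1.59×10^-6 A

C = ε₀A/d = (8.85×10^-12)(6.677×10^-3)/(3.98×10^-3) = 1.485×10^-11 F. dV/dt = V₀ω·cos(ωt); at ωt = 9.462 rad this factor is -0.9993.
I_d = C dV/dt = (1.485×10^-11)(93.9)(1140)(-0.9993) = -1.59×10^-6 A.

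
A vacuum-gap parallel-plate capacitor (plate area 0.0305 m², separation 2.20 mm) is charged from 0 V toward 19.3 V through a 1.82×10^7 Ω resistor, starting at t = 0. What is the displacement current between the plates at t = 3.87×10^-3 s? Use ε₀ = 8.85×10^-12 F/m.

1.87×10^-7 A

C = ε₀A/d = (8.85×10^-12)(0.0305)/(2.20×10^-3) = 1.227×10^-10 F, so τ = RC = 2.233×10^-3 s.
The conduction current is I(t) = (V₀/R) e^(−t/τ), and the displacement current between the plates equals it.
t/τ = 1.733; I_d = (19.3/1.82×10^7) · e^(−1.733) = (1.060×10^-6)(0.1768) = 1.87×10^-7 A.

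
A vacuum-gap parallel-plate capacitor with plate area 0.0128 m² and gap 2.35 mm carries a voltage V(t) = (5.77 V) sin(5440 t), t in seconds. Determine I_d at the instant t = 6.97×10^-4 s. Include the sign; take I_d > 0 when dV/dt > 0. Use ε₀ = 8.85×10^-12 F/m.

dE/dt = (V₀ω/d)·cos(ωt) with ωt = 3.79168 rad: (5.77)(5440)(-0.7960)/(2.35×10^-3) = -1.063×10^7 V/(m·s).
I_d = ε₀ A dE/dt = (8.85×10^-12)(0.0128)(-1.063×10^7) = -1.20×10^-6 A.

-1.20×10^-6 A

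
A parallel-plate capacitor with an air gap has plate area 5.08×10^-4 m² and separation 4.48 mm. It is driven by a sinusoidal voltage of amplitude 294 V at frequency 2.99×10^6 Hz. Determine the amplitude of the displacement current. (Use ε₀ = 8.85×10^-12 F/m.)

5.54×10^-3 A

(dE/dt)_max = V₀ω/d = 1.233×10^12 V/(m·s); ω = 2πf = 1.879×10^7 rad/s.
I_d,max = ε₀ A (dE/dt)_max = (8.85×10^-12)(5.08×10^-4)(1.233×10^12) = 5.54×10^-3 A.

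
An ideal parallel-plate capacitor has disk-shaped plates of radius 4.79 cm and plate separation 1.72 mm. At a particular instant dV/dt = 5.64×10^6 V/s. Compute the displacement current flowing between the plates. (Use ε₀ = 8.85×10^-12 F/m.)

2.09×10^-4 A

C = ε₀A/d = (8.85×10^-12)(7.208×10^-3)/(1.72×10^-3) = 3.709×10^-11 F.
I_d = C dV/dt = (3.709×10^-11)(5.64×10^6) = 2.09×10^-4 A.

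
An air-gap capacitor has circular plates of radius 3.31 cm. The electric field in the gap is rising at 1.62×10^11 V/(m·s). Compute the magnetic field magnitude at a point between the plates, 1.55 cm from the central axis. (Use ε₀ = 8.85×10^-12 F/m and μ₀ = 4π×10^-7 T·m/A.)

1.40×10^-8 T

I_d = ε₀ dΦ_E/dt = ε₀ πR² (dE/dt) = (8.85×10^-12)(3.442×10^-3)(1.62×10^11) = 4.935×10^-3 A through the full plate area.
For r < R the Ampère–Maxwell law gives B(2πr) = μ₀ I_d (r²/R²), so B = μ₀ I_d r/(2πR²) = (4π×10^-7)(4.935×10^-3)(0.0155)/(2π·0.0331²) = 1.40×10^-8 T.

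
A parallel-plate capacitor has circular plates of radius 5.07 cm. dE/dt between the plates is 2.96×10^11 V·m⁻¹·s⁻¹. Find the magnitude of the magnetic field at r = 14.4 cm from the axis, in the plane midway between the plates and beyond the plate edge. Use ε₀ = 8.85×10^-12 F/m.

Total displacement current: I_d = ε₀(πR²)(dE/dt) = (8.85×10^-12)(8.075×10^-3)(2.96×10^11) = 0.02115 A.
With r > R the enclosed displacement current is the full I_d; B = μ₀ I_d / (2πr) = 2.94×10^-8 T.

2.94×10^-8 T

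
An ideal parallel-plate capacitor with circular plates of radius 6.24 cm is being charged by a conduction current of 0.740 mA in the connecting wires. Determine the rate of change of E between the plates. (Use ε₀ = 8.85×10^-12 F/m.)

The displacement current between the plates equals the conduction current, I_d = 0.740 mA.
Since I_d = ε₀ A dE/dt, dE/dt = I_d/(ε₀A) = (7.40×10^-4)/((8.85×10^-12)(0.01223)) = 6.84×10^9 V/(m·s).

6.84×10^9 V/(m·s)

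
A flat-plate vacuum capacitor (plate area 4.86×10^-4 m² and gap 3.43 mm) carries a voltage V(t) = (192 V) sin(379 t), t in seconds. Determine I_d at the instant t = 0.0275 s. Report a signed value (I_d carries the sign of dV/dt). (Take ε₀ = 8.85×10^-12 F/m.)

dE/dt = (V₀ω/d)·cos(ωt) with ωt = 10.4225 rad: (192)(379)(-0.5422)/(3.43×10^-3) = -1.150×10^7 V/(m·s).
I_d = ε₀ A dE/dt = (8.85×10^-12)(4.86×10^-4)(-1.150×10^7) = -4.95×10^-8 A.

-4.95×10^-8 A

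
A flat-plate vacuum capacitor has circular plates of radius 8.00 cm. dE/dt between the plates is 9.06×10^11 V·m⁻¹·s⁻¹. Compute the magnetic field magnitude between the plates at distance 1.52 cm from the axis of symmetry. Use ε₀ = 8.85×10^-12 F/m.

I_d = ε₀ dΦ_E/dt = ε₀ πR² (dE/dt) = (8.85×10^-12)(0.02011)(9.06×10^11) = 0.1612 A through the full plate area.
An Ampèrian loop of radius r encloses a fraction (r/R)² of I_d. Then B·2πr = μ₀ I_d (r/R)², giving B = μ₀ I_d r/(2πR²) = 7.66×10^-8 T.

7.66×10^-8 T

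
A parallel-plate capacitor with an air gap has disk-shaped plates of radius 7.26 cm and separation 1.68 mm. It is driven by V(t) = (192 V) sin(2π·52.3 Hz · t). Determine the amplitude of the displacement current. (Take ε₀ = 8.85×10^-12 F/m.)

5.50×10^-6 A

(dE/dt)_max = V₀ω/d = 3.755×10^7 V/(m·s); ω = 2πf = 328.6 rad/s.
I_d,max = ε₀ A (dE/dt)_max = (8.85×10^-12)(0.01656)(3.755×10^7) = 5.50×10^-6 A.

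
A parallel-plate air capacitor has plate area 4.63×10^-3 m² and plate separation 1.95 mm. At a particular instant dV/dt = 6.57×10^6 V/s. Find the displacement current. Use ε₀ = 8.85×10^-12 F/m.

1.38×10^-4 A

The displacement current equals the charging current C dV/dt. With C = ε₀A/d = (8.85×10^-12)(4.63×10^-3)/(1.95×10^-3) = 2.101×10^-11 F, I_d = (2.101×10^-11)(6.57×10^6) = 1.38×10^-4 A.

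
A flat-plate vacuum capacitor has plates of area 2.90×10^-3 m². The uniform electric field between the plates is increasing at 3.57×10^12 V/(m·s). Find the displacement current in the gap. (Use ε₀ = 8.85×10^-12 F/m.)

0.0916 A

The displacement current is ε₀ times dΦ_E/dt = ε₀ A dE/dt = (8.85×10^-12)(2.90×10^-3)(3.57×10^12) = 0.0916 A.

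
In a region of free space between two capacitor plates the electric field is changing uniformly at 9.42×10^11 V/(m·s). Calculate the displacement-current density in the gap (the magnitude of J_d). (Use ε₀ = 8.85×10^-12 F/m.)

8.34 A/m²

J_d = ε₀ ∂E/∂t, so J_d = 8.34 A/m².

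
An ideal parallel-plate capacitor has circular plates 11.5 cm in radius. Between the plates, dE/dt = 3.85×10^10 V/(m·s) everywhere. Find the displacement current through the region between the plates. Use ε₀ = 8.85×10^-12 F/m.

I_d = ε₀ A (dE/dt) = (8.85×10^-12)(0.04155 m²)(3.85×10^10) = 0.0142 A.

0.0142 A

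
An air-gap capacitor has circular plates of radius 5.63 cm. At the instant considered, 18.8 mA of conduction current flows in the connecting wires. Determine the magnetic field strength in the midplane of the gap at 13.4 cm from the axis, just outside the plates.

2.81×10^-8 T

By continuity the displacement current in the gap matches the conduction current: I_d = 0.0188 A.
With r > R the enclosed displacement current is the full I_d; B = μ₀ I_d / (2πr) = 2.81×10^-8 T.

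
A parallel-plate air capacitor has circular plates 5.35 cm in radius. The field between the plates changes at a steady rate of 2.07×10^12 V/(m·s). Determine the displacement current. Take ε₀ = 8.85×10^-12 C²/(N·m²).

With a uniform field, Φ_E = EA, so I_d = ε₀ A dE/dt = 0.165 A.

0.165 A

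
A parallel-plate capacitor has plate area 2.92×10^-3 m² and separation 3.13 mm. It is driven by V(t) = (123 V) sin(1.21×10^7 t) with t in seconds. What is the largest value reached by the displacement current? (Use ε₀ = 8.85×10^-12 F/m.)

C = ε₀A/d = (8.85×10^-12)(2.92×10^-3)/(3.13×10^-3) = 8.256×10^-12 F; ω = 1.21×10^7 rad/s.
I_d = C dV/dt, so |I_d|_max = C V₀ ω = (8.256×10^-12)(123)(1.21×10^7) = 0.0123 A.

0.0123 A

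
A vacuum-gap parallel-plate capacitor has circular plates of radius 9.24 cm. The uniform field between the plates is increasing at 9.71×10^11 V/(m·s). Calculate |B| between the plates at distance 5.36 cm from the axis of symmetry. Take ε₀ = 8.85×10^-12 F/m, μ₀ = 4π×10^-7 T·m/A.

Through the whole plate area (πR² = 0.02682 m²), I_d = ε₀ πR² dE/dt = 0.2305 A.
For r < R the Ampère–Maxwell law gives B(2πr) = μ₀ I_d (r²/R²), so B = μ₀ I_d r/(2πR²) = (4π×10^-7)(0.2305)(0.0536)/(2π·0.0924²) = 2.89×10^-7 T.

2.89×10^-7 T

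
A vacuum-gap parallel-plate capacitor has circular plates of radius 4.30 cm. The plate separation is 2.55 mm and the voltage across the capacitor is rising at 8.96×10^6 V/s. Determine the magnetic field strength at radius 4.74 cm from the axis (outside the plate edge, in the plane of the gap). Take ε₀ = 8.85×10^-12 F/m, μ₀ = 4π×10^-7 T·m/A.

dE/dt = (dV/dt)/d = 3.514×10^9 V/(m·s); I_d = ε₀(πR²)(dE/dt) = (8.85×10^-12)(5.809×10^-3)(3.514×10^9) = 1.807×10^-4 A.
Outside the plates the loop encloses all of I_d, so B·2πr = μ₀ I_d and B = 7.62×10^-10 T.

7.62×10^-10 T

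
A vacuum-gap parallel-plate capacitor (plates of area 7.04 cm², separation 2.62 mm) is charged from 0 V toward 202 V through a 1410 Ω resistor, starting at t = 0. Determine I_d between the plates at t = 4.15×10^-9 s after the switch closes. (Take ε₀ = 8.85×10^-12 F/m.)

C = ε₀A/d = (8.85×10^-12)(7.04×10^-4)/(2.62×10^-3) = 2.378×10^-12 F and τ = RC = 3.353×10^-9 s. I_d in the gap equals the RC charging current.
I_d(t) = (V₀/R) e^(−t/τ) = 0.1433 · e^(−1.238) = 0.0416 A.

0.0416 A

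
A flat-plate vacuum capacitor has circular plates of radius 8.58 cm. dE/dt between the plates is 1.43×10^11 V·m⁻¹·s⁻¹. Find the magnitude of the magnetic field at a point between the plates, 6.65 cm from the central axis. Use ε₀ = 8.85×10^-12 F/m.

5.29×10^-8 T

I_d = ε₀ dΦ_E/dt = ε₀ πR² (dE/dt) = (8.85×10^-12)(0.02313)(1.43×10^11) = 0.02927 A through the full plate area.
An Ampèrian loop of radius r encloses a fraction (r/R)² of I_d. Then B·2πr = μ₀ I_d (r/R)², giving B = μ₀ I_d r/(2πR²) = 5.29×10^-8 T.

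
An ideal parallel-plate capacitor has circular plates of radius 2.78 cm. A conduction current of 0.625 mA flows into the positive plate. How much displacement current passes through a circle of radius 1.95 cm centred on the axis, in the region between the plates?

3.08×10^-4 A

No conduction current crosses the gap, so I_d there equals the 6.25×10^-4 A in the leads.
The field is uniform, so I_d,enc = I_d (r/R)² = (6.25×10^-4)(1.95/2.78)² = 3.08×10^-4 A.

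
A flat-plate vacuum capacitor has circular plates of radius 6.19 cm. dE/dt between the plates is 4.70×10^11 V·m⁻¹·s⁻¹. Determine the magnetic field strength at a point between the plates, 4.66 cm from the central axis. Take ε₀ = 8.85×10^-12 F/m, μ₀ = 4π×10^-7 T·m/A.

1.22×10^-7 T

Total displacement current: I_d = ε₀(πR²)(dE/dt) = (8.85×10^-12)(0.01204)(4.70×10^11) = 0.05008 A.
∮B·dl = μ₀ I_d,enc with I_d,enc = I_d r²/R² = 0.02838 A; so B = μ₀ I_d,enc/(2πr) = 1.22×10^-7 T.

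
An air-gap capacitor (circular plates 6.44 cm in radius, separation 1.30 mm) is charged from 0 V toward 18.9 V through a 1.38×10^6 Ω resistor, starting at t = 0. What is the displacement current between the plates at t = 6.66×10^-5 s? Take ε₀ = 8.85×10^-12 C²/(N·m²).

With C = ε₀A/d = (8.85×10^-12)(0.01303)/(1.30×10^-3) = 8.870×10^-11 F, the time constant is τ = RC = 1.224×10^-4 s, so t/τ = 0.5441 and e^(−t/τ) = 0.5804.
I_d = I_cond = (V₀/R) e^(−t/τ) = (1.370×10^-5)(0.5804) = 7.95×10^-6 A.

7.95×10^-6 A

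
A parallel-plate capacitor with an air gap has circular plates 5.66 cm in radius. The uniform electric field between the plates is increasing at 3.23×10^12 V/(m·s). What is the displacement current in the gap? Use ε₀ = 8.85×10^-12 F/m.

0.288 A

I_d = ε₀ A (dE/dt) = (8.85×10^-12)(0.01006 m²)(3.23×10^12) = 0.288 A.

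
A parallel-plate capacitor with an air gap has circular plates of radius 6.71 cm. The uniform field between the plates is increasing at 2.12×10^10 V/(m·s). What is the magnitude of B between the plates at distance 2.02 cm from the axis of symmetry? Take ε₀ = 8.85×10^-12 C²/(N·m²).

I_d = ε₀ dΦ_E/dt = ε₀ πR² (dE/dt) = (8.85×10^-12)(0.01414)(2.12×10^10) = 2.653×10^-3 A through the full plate area.
For r < R the Ampère–Maxwell law gives B(2πr) = μ₀ I_d (r²/R²), so B = μ₀ I_d r/(2πR²) = (4π×10^-7)(2.653×10^-3)(0.0202)/(2π·0.0671²) = 2.38×10^-9 T.

2.38×10^-9 T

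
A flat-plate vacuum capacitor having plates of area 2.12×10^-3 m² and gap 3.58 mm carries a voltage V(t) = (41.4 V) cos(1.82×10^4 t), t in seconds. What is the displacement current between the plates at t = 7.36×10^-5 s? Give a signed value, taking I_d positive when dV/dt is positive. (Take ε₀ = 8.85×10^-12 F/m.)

-3.84×10^-6 A

C = ε₀A/d = (8.85×10^-12)(2.12×10^-3)/(3.58×10^-3) = 5.241×10^-12 F. dV/dt = V₀ω·−sin(ωt); at ωt = 1.33952 rad this factor is -0.9734.
I_d = C dV/dt = (5.241×10^-12)(41.4)(1.82×10^4)(-0.9734) = -3.84×10^-6 A.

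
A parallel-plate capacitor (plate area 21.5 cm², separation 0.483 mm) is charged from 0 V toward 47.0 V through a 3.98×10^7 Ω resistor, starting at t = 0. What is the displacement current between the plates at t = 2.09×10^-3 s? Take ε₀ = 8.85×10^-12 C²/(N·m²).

3.11×10^-7 A

C = ε₀A/d = (8.85×10^-12)(2.15×10^-3)/(4.83×10^-4) = 3.939×10^-11 F and τ = RC = 1.568×10^-3 s. I_d in the gap equals the RC charging current.
I_d(t) = (V₀/R) e^(−t/τ) = 1.181×10^-6 · e^(−1.333) = 3.11×10^-7 A.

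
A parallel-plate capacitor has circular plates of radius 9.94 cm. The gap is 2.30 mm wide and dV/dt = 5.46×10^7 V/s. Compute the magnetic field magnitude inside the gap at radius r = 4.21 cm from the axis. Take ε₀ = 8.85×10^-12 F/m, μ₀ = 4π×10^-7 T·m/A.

dE/dt = (dV/dt)/d = 2.374×10^10 V/(m·s); I_d = ε₀(πR²)(dE/dt) = (8.85×10^-12)(0.03104)(2.374×10^10) = 6.521×10^-3 A.
∮B·dl = μ₀ I_d,enc with I_d,enc = I_d r²/R² = 1.170×10^-3 A; so B = μ₀ I_d,enc/(2πr) = 5.56×10^-9 T.

5.56×10^-9 T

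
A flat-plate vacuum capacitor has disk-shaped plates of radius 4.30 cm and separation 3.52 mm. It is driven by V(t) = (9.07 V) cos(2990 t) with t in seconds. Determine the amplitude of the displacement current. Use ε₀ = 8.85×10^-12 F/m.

C = ε₀A/d = (8.85×10^-12)(5.809×10^-3)/(3.52×10^-3) = 1.461×10^-11 F; ω = 2990 rad/s.
I_d = C dV/dt, so |I_d|_max = C V₀ ω = (1.461×10^-11)(9.07)(2990) = 3.96×10^-7 A.

3.96×10^-7 A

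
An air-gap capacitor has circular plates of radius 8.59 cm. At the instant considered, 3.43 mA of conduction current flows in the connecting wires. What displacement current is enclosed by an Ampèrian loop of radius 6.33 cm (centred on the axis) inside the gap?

1.86×10^-3 A

By continuity the displacement current in the gap matches the conduction current: I_d = 3.43×10^-3 A.
The field is uniform, so I_d,enc = I_d (r/R)² = (3.43×10^-3)(6.33/8.59)² = 1.86×10^-3 A.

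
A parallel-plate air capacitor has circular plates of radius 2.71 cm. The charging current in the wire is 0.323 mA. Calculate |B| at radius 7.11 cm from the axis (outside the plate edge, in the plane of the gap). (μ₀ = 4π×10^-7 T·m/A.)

9.09×10^-10 T

Between the plates the displacement current equals the wire current: I_d = 0.323 mA = 3.23×10^-4 A.
For r ≥ R the full I_d is enclosed: B = μ₀ I_d/(2πr) = (4π×10^-7)(3.23×10^-4)/(2π·0.0711) = 9.09×10^-10 T.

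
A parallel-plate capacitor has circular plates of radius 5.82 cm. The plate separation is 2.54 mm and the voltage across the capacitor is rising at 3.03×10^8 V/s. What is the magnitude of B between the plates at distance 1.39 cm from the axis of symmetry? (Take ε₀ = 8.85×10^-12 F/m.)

9.22×10^-9 T

dE/dt = (dV/dt)/d = 1.193×10^11 V/(m·s); I_d = ε₀(πR²)(dE/dt) = (8.85×10^-12)(0.01064)(1.193×10^11) = 0.01123 A.
An Ampèrian loop of radius r encloses a fraction (r/R)² of I_d. Then B·2πr = μ₀ I_d (r/R)², giving B = μ₀ I_d r/(2πR²) = 9.22×10^-9 T.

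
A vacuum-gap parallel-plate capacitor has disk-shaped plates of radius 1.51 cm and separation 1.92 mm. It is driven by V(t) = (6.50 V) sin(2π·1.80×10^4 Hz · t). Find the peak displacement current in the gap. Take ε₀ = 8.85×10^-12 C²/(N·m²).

C = ε₀A/d = (8.85×10^-12)(7.163×10^-4)/(1.92×10^-3) = 3.302×10^-12 F; ω = 2πf = 1.131×10^5 rad/s.
I_d = C dV/dt, so |I_d|_max = C V₀ ω = (3.302×10^-12)(6.50)(1.131×10^5) = 2.43×10^-6 A.

2.43×10^-6 A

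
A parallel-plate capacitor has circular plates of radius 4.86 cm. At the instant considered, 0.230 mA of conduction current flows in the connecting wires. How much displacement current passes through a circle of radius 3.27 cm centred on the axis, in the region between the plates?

1.04×10^-4 A

Between the plates the displacement current equals the wire current: I_d = 0.230 mA = 2.30×10^-4 A.
Since J_d is uniform, the enclosed fraction is (r/R)² = 0.4527, giving I_d,enc = 1.04×10^-4 A.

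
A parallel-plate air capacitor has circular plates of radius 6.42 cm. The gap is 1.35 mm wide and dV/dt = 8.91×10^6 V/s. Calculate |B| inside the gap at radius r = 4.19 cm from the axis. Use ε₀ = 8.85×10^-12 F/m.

1.54×10^-9 T

With E = V/d, dE/dt = 6.600×10^9 V/(m·s) and πR² = 0.01295 m², giving I_d = ε₀ πR² dE/dt = 7.564×10^-4 A.
An Ampèrian loop of radius r encloses a fraction (r/R)² of I_d. Then B·2πr = μ₀ I_d (r/R)², giving B = μ₀ I_d r/(2πR²) = 1.54×10^-9 T.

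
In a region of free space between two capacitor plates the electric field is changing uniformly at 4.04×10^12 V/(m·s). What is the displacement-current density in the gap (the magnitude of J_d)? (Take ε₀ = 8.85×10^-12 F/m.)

The displacement-current density is ε₀ ∂E/∂t = (8.85×10^-12)(4.04×10^12) = 35.8 A/m².

35.8 A/m²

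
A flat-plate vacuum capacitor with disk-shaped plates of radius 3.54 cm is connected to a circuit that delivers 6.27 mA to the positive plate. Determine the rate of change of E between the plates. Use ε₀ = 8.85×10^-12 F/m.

Charge continuity gives I_d = I = 6.27×10^-3 A between the plates.
Inverting I_d = ε₀ A dE/dt gives dE/dt = 6.27×10^-3 / (8.85×10^-12 · 3.937×10^-3) = 1.80×10^11 V/(m·s).

1.80×10^11 V/(m·s)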